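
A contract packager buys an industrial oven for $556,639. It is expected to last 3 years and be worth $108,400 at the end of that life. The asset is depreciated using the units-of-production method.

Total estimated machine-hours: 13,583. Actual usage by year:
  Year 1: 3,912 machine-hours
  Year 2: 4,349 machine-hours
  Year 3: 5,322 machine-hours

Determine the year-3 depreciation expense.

$175,626

Depreciable base = $556,639 − $108,400 = $448,239.
Rate = $448,239 / 13,583 machine-hours = $33 per machine-hour.
Year 1: 3,912 × $33 = $129,096. Book value $427,543.
Year 2: 4,349 × $33 = $143,517. Book value $284,026.
Year 3: 5,322 × $33 = $175,626. Book value $108,400.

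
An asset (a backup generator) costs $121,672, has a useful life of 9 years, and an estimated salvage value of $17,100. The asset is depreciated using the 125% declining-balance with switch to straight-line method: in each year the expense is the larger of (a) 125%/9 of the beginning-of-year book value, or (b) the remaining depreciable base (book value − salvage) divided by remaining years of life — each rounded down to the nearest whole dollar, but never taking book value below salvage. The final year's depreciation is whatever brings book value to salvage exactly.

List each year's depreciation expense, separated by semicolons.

Depreciable base = $121,672 − $17,100 = $104,572.
Year 1: DB = ⌊$121,672 × 125%/9⌋ = $16,898; SL = ⌊$104,572/9⌋ = $11,619 → take DB $16,898. Book value $104,774.
Year 2: DB = ⌊$104,774 × 125%/9⌋ = $14,551; SL = ⌊$87,674/8⌋ = $10,959 → take DB $14,551. Book value $90,223.
Year 3: DB = ⌊$90,223 × 125%/9⌋ = $12,530; SL = ⌊$73,123/7⌋ = $10,446 → take DB $12,530. Book value $77,693.
Year 4: DB = ⌊$77,693 × 125%/9⌋ = $10,790; SL = ⌊$60,593/6⌋ = $10,098 → take DB $10,790. Book value $66,903.
Year 5: DB = ⌊$66,903 × 125%/9⌋ = $9,292; SL = ⌊$49,803/5⌋ = $9,960 → take SL $9,960. Book value $56,943.
Year 6: DB = ⌊$56,943 × 125%/9⌋ = $7,908; SL = ⌊$39,843/4⌋ = $9,960 → take SL $9,960. Book value $46,983.
Year 7: DB = ⌊$46,983 × 125%/9⌋ = $6,525; SL = ⌊$29,883/3⌋ = $9,961 → take SL $9,961. Book value $37,022.
Year 8: DB = ⌊$37,022 × 125%/9⌋ = $5,141; SL = ⌊$19,922/2⌋ = $9,961 → take SL $9,961. Book value $27,061.
Year 9 (final): $27,061 − $17,100 = $9,961. Book value $17,100.

$16,898; $14,551; $12,530; $10,790; $9,960; $9,960; $9,961; $9,961; $9,961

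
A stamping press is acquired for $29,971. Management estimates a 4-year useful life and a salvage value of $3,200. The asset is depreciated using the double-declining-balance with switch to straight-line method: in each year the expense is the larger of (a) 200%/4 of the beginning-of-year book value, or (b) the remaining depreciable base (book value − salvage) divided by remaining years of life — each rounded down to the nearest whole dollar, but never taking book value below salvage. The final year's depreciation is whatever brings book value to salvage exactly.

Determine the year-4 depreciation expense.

$547

Depreciable base = $29,971 − $3,200 = $26,771.
Year 1: DB = ⌊$29,971 × 200%/4⌋ = $14,985; SL = ⌊$26,771/4⌋ = $6,692 → take DB $14,985. Book value $14,986.
Year 2: DB = ⌊$14,986 × 200%/4⌋ = $7,493; SL = ⌊$11,786/3⌋ = $3,928 → take DB $7,493. Book value $7,493.
Year 3: DB = ⌊$7,493 × 200%/4⌋ = $3,746; SL = ⌊$4,293/2⌋ = $2,146 → take DB $3,746. Book value $3,747.
Year 4 (final): $3,747 − $3,200 = $547. Book value $3,200.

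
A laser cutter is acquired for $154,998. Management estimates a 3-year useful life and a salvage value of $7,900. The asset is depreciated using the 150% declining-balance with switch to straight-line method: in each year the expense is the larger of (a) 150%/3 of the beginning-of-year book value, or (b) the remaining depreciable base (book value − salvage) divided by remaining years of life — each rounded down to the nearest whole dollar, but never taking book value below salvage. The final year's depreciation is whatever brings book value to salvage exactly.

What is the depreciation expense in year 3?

$30,850

Depreciable base = $154,998 − $7,900 = $147,098.
Year 1: DB = ⌊$154,998 × 150%/3⌋ = $77,499; SL = ⌊$147,098/3⌋ = $49,032 → take DB $77,499. Book value $77,499.
Year 2: DB = ⌊$77,499 × 150%/3⌋ = $38,749; SL = ⌊$69,599/2⌋ = $34,799 → take DB $38,749. Book value $38,750.
Year 3 (final): $38,750 − $7,900 = $30,850. Book value $7,900.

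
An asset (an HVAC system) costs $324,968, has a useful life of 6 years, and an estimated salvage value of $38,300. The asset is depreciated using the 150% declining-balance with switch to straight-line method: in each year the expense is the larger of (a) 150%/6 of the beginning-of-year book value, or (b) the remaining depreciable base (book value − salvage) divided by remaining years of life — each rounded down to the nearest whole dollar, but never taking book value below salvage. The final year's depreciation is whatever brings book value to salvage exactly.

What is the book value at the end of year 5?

$70,562

Depreciable base = $324,968 − $38,300 = $286,668.
Year 1: DB = ⌊$324,968 × 150%/6⌋ = $81,242; SL = ⌊$286,668/6⌋ = $47,778 → take DB $81,242. Book value $243,726.
Year 2: DB = ⌊$243,726 × 150%/6⌋ = $60,931; SL = ⌊$205,426/5⌋ = $41,085 → take DB $60,931. Book value $182,795.
Year 3: DB = ⌊$182,795 × 150%/6⌋ = $45,698; SL = ⌊$144,495/4⌋ = $36,123 → take DB $45,698. Book value $137,097.
Year 4: DB = ⌊$137,097 × 150%/6⌋ = $34,274; SL = ⌊$98,797/3⌋ = $32,932 → take DB $34,274. Book value $102,823.
Year 5: DB = ⌊$102,823 × 150%/6⌋ = $25,705; SL = ⌊$64,523/2⌋ = $32,261 → take SL $32,261. Book value $70,562.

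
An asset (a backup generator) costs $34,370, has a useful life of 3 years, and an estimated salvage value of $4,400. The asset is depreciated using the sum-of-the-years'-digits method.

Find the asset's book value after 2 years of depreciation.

$9,395

Depreciable base = $34,370 − $4,400 = $29,970.
Sum of the years' digits = 3+2+1 = 6.
Year 1: $29,970 × 3/6 = $14,985. Book value $19,385.
Year 2: $29,970 × 2/6 = $9,990. Book value $9,395.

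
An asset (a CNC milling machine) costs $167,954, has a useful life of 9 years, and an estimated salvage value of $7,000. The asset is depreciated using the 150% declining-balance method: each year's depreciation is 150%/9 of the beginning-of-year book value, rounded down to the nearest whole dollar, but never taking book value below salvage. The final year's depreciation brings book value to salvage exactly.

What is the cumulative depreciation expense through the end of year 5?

Depreciable base = $167,954 − $7,000 = $160,954.
Year 1: ⌊$167,954 × 150%/9⌋ = $27,992. Book value $139,962.
Year 2: ⌊$139,962 × 150%/9⌋ = $23,327. Book value $116,635.
Year 3: ⌊$116,635 × 150%/9⌋ = $19,439. Book value $97,196.
Year 4: ⌊$97,196 × 150%/9⌋ = $16,199. Book value $80,997.
Year 5: ⌊$80,997 × 150%/9⌋ = $13,499. Book value $67,498.
Accumulated through year 5 = $167,954 − $67,498 = $100,456.

$100,456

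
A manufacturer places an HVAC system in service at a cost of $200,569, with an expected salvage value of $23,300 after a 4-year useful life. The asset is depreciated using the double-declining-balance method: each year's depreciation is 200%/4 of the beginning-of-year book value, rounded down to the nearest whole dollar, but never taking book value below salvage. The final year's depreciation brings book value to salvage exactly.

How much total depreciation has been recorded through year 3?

$175,497

Depreciable base = $200,569 − $23,300 = $177,269.
Year 1: ⌊$200,569 × 200%/4⌋ = $100,284. Book value $100,285.
Year 2: ⌊$100,285 × 200%/4⌋ = $50,142. Book value $50,143.
Year 3: ⌊$50,143 × 200%/4⌋ = $25,071. Book value $25,072.
Accumulated through year 3 = $200,569 − $25,072 = $175,497.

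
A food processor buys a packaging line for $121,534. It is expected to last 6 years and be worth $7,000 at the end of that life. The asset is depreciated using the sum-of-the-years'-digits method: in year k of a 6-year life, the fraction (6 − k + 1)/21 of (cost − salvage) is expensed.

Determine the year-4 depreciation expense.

Depreciable base = $121,534 − $7,000 = $114,534.
Sum of the years' digits = 6+5+4+3+2+1 = 21.
Year 1: $114,534 × 6/21 = $32,724. Book value $88,810.
Year 2: $114,534 × 5/21 = $27,270. Book value $61,540.
Year 3: $114,534 × 4/21 = $21,816. Book value $39,724.
Year 4: $114,534 × 3/21 = $16,362. Book value $23,362.

$16,362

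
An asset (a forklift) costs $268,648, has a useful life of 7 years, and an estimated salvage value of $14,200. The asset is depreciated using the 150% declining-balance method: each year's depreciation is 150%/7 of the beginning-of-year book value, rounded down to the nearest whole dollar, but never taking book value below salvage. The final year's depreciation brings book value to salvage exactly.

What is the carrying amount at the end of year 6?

$63,210

Depreciable base = $268,648 − $14,200 = $254,448.
Year 1: ⌊$268,648 × 150%/7⌋ = $57,567. Book value $211,081.
Year 2: ⌊$211,081 × 150%/7⌋ = $45,231. Book value $165,850.
Year 3: ⌊$165,850 × 150%/7⌋ = $35,539. Book value $130,311.
Year 4: ⌊$130,311 × 150%/7⌋ = $27,923. Book value $102,388.
Year 5: ⌊$102,388 × 150%/7⌋ = $21,940. Book value $80,448.
Year 6: ⌊$80,448 × 150%/7⌋ = $17,238. Book value $63,210.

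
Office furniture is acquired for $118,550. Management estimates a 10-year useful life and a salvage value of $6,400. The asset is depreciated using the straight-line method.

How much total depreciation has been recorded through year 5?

$56,075

Depreciable base = $118,550 − $6,400 = $112,150.
Annual expense = $112,150 / 10 = $11,215.
End of year 1: book value $107,335.
End of year 2: book value $96,120.
End of year 3: book value $84,905.
End of year 4: book value $73,690.
End of year 5: book value $62,475.
Accumulated through year 5 = $118,550 − $62,475 = $56,075.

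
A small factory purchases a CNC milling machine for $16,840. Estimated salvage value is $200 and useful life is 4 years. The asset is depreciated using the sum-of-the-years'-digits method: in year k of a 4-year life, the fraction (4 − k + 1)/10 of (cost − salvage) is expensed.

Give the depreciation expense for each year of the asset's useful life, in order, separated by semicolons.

$6,656; $4,992; $3,328; $1,664

Depreciable base = $16,840 − $200 = $16,640.
Sum of the years' digits = 4+3+2+1 = 10.
Year 1: $16,640 × 4/10 = $6,656. Book value $10,184.
Year 2: $16,640 × 3/10 = $4,992. Book value $5,192.
Year 3: $16,640 × 2/10 = $3,328. Book value $1,864.
Year 4: $16,640 × 1/10 = $1,664. Book value $200.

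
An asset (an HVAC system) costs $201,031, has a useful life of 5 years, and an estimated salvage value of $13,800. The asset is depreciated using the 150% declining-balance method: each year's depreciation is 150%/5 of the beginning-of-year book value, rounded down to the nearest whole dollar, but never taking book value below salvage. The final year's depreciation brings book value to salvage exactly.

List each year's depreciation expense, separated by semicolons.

$60,309; $42,216; $29,551; $20,686; $34,469

Depreciable base = $201,031 − $13,800 = $187,231.
Year 1: ⌊$201,031 × 150%/5⌋ = $60,309. Book value $140,722.
Year 2: ⌊$140,722 × 150%/5⌋ = $42,216. Book value $98,506.
Year 3: ⌊$98,506 × 150%/5⌋ = $29,551. Book value $68,955.
Year 4: ⌊$68,955 × 150%/5⌋ = $20,686. Book value $48,269.
Year 5 (final): $48,269 − $13,800 = $34,469. Book value $13,800.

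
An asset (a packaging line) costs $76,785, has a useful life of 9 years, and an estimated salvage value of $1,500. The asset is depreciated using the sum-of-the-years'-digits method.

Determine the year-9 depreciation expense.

$1,673

Depreciable base = $76,785 − $1,500 = $75,285.
Sum of the years' digits = 9+8+7+6+5+4+3+2+1 = 45.
Year 1: $75,285 × 9/45 = $15,057. Book value $61,728.
Year 2: $75,285 × 8/45 = $13,384. Book value $48,344.
Year 3: $75,285 × 7/45 = $11,711. Book value $36,633.
Year 4: $75,285 × 6/45 = $10,038. Book value $26,595.
Year 5: $75,285 × 5/45 = $8,365. Book value $18,230.
Year 6: $75,285 × 4/45 = $6,692. Book value $11,538.
Year 7: $75,285 × 3/45 = $5,019. Book value $6,519.
Year 8: $75,285 × 2/45 = $3,346. Book value $3,173.
Year 9: $75,285 × 1/45 = $1,673. Book value $1,500.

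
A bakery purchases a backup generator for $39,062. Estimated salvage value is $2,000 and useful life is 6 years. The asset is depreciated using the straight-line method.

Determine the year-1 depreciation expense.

$6,177

Depreciable base = $39,062 − $2,000 = $37,062.
Annual expense = $37,062 / 6 = $6,177.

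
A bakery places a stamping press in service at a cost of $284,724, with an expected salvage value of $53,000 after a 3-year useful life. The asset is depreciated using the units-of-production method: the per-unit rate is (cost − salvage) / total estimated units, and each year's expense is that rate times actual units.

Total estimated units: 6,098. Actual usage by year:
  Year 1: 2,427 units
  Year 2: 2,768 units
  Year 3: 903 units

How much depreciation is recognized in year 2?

Depreciable base = $284,724 − $53,000 = $231,724.
Rate = $231,724 / 6,098 units = $38 per unit.
Year 1: 2,427 × $38 = $92,226. Book value $192,498.
Year 2: 2,768 × $38 = $105,184. Book value $87,314.

$105,184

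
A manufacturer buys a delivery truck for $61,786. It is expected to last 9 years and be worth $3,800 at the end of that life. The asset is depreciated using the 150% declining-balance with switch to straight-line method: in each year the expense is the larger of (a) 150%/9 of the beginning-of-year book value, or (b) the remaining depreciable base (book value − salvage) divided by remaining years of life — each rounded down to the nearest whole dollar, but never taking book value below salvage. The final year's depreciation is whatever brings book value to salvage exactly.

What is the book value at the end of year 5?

$24,599

Depreciable base = $61,786 − $3,800 = $57,986.
Year 1: DB = ⌊$61,786 × 150%/9⌋ = $10,297; SL = ⌊$57,986/9⌋ = $6,442 → take DB $10,297. Book value $51,489.
Year 2: DB = ⌊$51,489 × 150%/9⌋ = $8,581; SL = ⌊$47,689/8⌋ = $5,961 → take DB $8,581. Book value $42,908.
Year 3: DB = ⌊$42,908 × 150%/9⌋ = $7,151; SL = ⌊$39,108/7⌋ = $5,586 → take DB $7,151. Book value $35,757.
Year 4: DB = ⌊$35,757 × 150%/9⌋ = $5,959; SL = ⌊$31,957/6⌋ = $5,326 → take DB $5,959. Book value $29,798.
Year 5: DB = ⌊$29,798 × 150%/9⌋ = $4,966; SL = ⌊$25,998/5⌋ = $5,199 → take SL $5,199. Book value $24,599.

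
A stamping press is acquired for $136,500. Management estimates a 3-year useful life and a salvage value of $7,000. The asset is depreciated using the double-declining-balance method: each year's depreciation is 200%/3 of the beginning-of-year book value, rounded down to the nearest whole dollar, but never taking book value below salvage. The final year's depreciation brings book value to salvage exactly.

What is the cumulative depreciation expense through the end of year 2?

Depreciable base = $136,500 − $7,000 = $129,500.
Year 1: ⌊$136,500 × 200%/3⌋ = $91,000. Book value $45,500.
Year 2: ⌊$45,500 × 200%/3⌋ = $30,333. Book value $15,167.
Accumulated through year 2 = $136,500 − $15,167 = $121,333.

$121,333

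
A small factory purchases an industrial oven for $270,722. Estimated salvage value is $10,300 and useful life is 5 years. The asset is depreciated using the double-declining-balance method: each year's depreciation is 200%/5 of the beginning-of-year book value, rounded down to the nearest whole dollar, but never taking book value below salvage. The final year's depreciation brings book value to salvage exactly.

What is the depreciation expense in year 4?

$23,390

Depreciable base = $270,722 − $10,300 = $260,422.
Year 1: ⌊$270,722 × 200%/5⌋ = $108,288. Book value $162,434.
Year 2: ⌊$162,434 × 200%/5⌋ = $64,973. Book value $97,461.
Year 3: ⌊$97,461 × 200%/5⌋ = $38,984. Book value $58,477.
Year 4: ⌊$58,477 × 200%/5⌋ = $23,390. Book value $35,087.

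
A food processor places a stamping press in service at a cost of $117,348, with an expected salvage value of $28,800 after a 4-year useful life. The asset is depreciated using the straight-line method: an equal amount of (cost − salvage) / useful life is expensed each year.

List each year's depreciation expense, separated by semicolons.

$22,137; $22,137; $22,137; $22,137

Depreciable base = $117,348 − $28,800 = $88,548.
Annual expense = $88,548 / 4 = $22,137.
End of year 1: book value $95,211.
End of year 2: book value $73,074.
End of year 3: book value $50,937.
End of year 4: book value $28,800.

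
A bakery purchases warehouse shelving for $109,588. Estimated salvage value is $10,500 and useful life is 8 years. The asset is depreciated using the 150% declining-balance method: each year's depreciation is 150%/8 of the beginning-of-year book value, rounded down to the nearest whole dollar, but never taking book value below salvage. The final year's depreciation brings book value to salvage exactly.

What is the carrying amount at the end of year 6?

Depreciable base = $109,588 − $10,500 = $99,088.
Year 1: ⌊$109,588 × 150%/8⌋ = $20,547. Book value $89,041.
Year 2: ⌊$89,041 × 150%/8⌋ = $16,695. Book value $72,346.
Year 3: ⌊$72,346 × 150%/8⌋ = $13,564. Book value $58,782.
Year 4: ⌊$58,782 × 150%/8⌋ = $11,021. Book value $47,761.
Year 5: ⌊$47,761 × 150%/8⌋ = $8,955. Book value $38,806.
Year 6: ⌊$38,806 × 150%/8⌋ = $7,276. Book value $31,530.

$31,530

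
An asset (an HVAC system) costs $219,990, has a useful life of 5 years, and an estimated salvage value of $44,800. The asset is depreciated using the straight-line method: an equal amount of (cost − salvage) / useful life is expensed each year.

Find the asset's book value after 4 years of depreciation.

Depreciable base = $219,990 − $44,800 = $175,190.
Annual expense = $175,190 / 5 = $35,038.
End of year 1: book value $184,952.
End of year 2: book value $149,914.
End of year 3: book value $114,876.
End of year 4: book value $79,838.

$79,838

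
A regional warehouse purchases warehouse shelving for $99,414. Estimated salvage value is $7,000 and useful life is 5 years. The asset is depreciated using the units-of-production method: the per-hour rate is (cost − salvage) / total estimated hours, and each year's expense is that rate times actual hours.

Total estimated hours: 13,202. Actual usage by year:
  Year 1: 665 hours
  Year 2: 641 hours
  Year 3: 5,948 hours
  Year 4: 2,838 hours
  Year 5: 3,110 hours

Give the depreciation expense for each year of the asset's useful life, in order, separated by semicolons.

$4,655; $4,487; $41,636; $19,866; $21,770

Depreciable base = $99,414 − $7,000 = $92,414.
Rate = $92,414 / 13,202 hours = $7 per hour.
Year 1: 665 × $7 = $4,655. Book value $94,759.
Year 2: 641 × $7 = $4,487. Book value $90,272.
Year 3: 5,948 × $7 = $41,636. Book value $48,636.
Year 4: 2,838 × $7 = $19,866. Book value $28,770.
Year 5: 3,110 × $7 = $21,770. Book value $7,000.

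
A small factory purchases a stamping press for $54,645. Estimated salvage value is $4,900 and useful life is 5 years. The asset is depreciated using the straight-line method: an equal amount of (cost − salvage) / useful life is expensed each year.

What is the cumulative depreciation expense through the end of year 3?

Depreciable base = $54,645 − $4,900 = $49,745.
Annual expense = $49,745 / 5 = $9,949.
End of year 1: book value $44,696.
End of year 2: book value $34,747.
End of year 3: book value $24,798.
Accumulated through year 3 = $54,645 − $24,798 = $29,847.

$29,847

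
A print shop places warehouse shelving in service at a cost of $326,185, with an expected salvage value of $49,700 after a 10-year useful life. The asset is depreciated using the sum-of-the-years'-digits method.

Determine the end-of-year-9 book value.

$54,727

Depreciable base = $326,185 − $49,700 = $276,485.
Sum of the years' digits = 10+9+8+7+6+5+4+3+2+1 = 55.
Year 1: $276,485 × 10/55 = $50,270. Book value $275,915.
Year 2: $276,485 × 9/55 = $45,243. Book value $230,672.
Year 3: $276,485 × 8/55 = $40,216. Book value $190,456.
Year 4: $276,485 × 7/55 = $35,189. Book value $155,267.
Year 5: $276,485 × 6/55 = $30,162. Book value $125,105.
Year 6: $276,485 × 5/55 = $25,135. Book value $99,970.
Year 7: $276,485 × 4/55 = $20,108. Book value $79,862.
Year 8: $276,485 × 3/55 = $15,081. Book value $64,781.
Year 9: $276,485 × 2/55 = $10,054. Book value $54,727.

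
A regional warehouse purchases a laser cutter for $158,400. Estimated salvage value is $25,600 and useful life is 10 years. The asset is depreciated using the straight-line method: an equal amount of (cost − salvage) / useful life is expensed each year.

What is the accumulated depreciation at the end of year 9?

$119,520

Depreciable base = $158,400 − $25,600 = $132,800.
Annual expense = $132,800 / 10 = $13,280.
End of year 1: book value $145,120.
End of year 2: book value $131,840.
End of year 3: book value $118,560.
End of year 4: book value $105,280.
End of year 5: book value $92,000.
End of year 6: book value $78,720.
End of year 7: book value $65,440.
End of year 8: book value $52,160.
End of year 9: book value $38,880.
Accumulated through year 9 = $158,400 − $38,880 = $119,520.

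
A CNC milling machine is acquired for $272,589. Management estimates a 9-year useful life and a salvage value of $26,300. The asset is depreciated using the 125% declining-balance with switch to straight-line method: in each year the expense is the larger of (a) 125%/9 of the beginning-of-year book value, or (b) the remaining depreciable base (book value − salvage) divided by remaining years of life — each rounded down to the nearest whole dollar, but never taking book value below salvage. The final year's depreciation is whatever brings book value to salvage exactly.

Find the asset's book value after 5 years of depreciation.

Depreciable base = $272,589 − $26,300 = $246,289.
Year 1: DB = ⌊$272,589 × 125%/9⌋ = $37,859; SL = ⌊$246,289/9⌋ = $27,365 → take DB $37,859. Book value $234,730.
Year 2: DB = ⌊$234,730 × 125%/9⌋ = $32,601; SL = ⌊$208,430/8⌋ = $26,053 → take DB $32,601. Book value $202,129.
Year 3: DB = ⌊$202,129 × 125%/9⌋ = $28,073; SL = ⌊$175,829/7⌋ = $25,118 → take DB $28,073. Book value $174,056.
Year 4: DB = ⌊$174,056 × 125%/9⌋ = $24,174; SL = ⌊$147,756/6⌋ = $24,626 → take SL $24,626. Book value $149,430.
Year 5: DB = ⌊$149,430 × 125%/9⌋ = $20,754; SL = ⌊$123,130/5⌋ = $24,626 → take SL $24,626. Book value $124,804.

$124,804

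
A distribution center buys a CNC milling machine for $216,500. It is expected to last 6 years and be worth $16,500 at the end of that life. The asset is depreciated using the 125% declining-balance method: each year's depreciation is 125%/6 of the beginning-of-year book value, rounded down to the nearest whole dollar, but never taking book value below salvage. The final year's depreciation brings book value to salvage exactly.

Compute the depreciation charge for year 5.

Depreciable base = $216,500 − $16,500 = $200,000.
Year 1: ⌊$216,500 × 125%/6⌋ = $45,104. Book value $171,396.
Year 2: ⌊$171,396 × 125%/6⌋ = $35,707. Book value $135,689.
Year 3: ⌊$135,689 × 125%/6⌋ = $28,268. Book value $107,421.
Year 4: ⌊$107,421 × 125%/6⌋ = $22,379. Book value $85,042.
Year 5: ⌊$85,042 × 125%/6⌋ = $17,717. Book value $67,325.

$17,717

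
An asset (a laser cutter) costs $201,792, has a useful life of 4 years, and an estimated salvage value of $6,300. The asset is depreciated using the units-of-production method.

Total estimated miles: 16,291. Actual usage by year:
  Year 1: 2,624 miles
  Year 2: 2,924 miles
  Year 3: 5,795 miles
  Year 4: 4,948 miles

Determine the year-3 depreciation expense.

Depreciable base = $201,792 − $6,300 = $195,492.
Rate = $195,492 / 16,291 miles = $12 per mile.
Year 1: 2,624 × $12 = $31,488. Book value $170,304.
Year 2: 2,924 × $12 = $35,088. Book value $135,216.
Year 3: 5,795 × $12 = $69,540. Book value $65,676.

$69,540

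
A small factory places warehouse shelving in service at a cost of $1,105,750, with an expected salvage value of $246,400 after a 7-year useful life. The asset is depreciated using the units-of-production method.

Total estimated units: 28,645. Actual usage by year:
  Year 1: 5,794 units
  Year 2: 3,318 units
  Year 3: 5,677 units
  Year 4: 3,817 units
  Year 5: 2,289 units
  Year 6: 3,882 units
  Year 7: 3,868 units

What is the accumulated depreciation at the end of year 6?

Depreciable base = $1,105,750 − $246,400 = $859,350.
Rate = $859,350 / 28,645 units = $30 per unit.
Year 1: 5,794 × $30 = $173,820. Book value $931,930.
Year 2: 3,318 × $30 = $99,540. Book value $832,390.
Year 3: 5,677 × $30 = $170,310. Book value $662,080.
Year 4: 3,817 × $30 = $114,510. Book value $547,570.
Year 5: 2,289 × $30 = $68,670. Book value $478,900.
Year 6: 3,882 × $30 = $116,460. Book value $362,440.
Accumulated through year 6 = $1,105,750 − $362,440 = $743,310.

$743,310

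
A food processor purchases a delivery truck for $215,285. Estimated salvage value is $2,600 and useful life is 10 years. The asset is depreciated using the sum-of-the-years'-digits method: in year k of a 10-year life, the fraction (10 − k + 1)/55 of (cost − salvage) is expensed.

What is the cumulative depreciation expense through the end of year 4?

$131,478

Depreciable base = $215,285 − $2,600 = $212,685.
Sum of the years' digits = 10+9+8+7+6+5+4+3+2+1 = 55.
Year 1: $212,685 × 10/55 = $38,670. Book value $176,615.
Year 2: $212,685 × 9/55 = $34,803. Book value $141,812.
Year 3: $212,685 × 8/55 = $30,936. Book value $110,876.
Year 4: $212,685 × 7/55 = $27,069. Book value $83,807.
Accumulated through year 4 = $215,285 − $83,807 = $131,478.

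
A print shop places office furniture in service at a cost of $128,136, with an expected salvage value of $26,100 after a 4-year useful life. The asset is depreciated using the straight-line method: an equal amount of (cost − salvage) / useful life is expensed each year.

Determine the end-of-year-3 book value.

Depreciable base = $128,136 − $26,100 = $102,036.
Annual expense = $102,036 / 4 = $25,509.
End of year 1: book value $102,627.
End of year 2: book value $77,118.
End of year 3: book value $51,609.

$51,609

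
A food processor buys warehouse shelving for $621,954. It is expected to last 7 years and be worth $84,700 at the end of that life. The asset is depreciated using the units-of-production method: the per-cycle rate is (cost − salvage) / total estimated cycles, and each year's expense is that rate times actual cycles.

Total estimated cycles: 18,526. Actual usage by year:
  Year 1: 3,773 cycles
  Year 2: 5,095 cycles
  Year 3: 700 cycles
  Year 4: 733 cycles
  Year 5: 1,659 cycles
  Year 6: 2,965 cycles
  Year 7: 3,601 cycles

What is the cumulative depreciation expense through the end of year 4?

$298,729

Depreciable base = $621,954 − $84,700 = $537,254.
Rate = $537,254 / 18,526 cycles = $29 per cycle.
Year 1: 3,773 × $29 = $109,417. Book value $512,537.
Year 2: 5,095 × $29 = $147,755. Book value $364,782.
Year 3: 700 × $29 = $20,300. Book value $344,482.
Year 4: 733 × $29 = $21,257. Book value $323,225.
Accumulated through year 4 = $621,954 − $323,225 = $298,729.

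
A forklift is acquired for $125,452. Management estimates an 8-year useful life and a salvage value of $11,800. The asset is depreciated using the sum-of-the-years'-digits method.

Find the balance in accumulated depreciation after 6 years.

$104,181

Depreciable base = $125,452 − $11,800 = $113,652.
Sum of the years' digits = 8+7+6+5+4+3+2+1 = 36.
Year 1: $113,652 × 8/36 = $25,256. Book value $100,196.
Year 2: $113,652 × 7/36 = $22,099. Book value $78,097.
Year 3: $113,652 × 6/36 = $18,942. Book value $59,155.
Year 4: $113,652 × 5/36 = $15,785. Book value $43,370.
Year 5: $113,652 × 4/36 = $12,628. Book value $30,742.
Year 6: $113,652 × 3/36 = $9,471. Book value $21,271.
Accumulated through year 6 = $125,452 − $21,271 = $104,181.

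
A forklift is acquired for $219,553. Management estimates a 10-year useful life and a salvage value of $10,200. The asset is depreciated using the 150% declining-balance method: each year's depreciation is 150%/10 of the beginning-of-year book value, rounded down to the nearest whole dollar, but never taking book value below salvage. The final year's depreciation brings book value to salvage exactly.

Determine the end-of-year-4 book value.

$114,609

Depreciable base = $219,553 − $10,200 = $209,353.
Year 1: ⌊$219,553 × 150%/10⌋ = $32,932. Book value $186,621.
Year 2: ⌊$186,621 × 150%/10⌋ = $27,993. Book value $158,628.
Year 3: ⌊$158,628 × 150%/10⌋ = $23,794. Book value $134,834.
Year 4: ⌊$134,834 × 150%/10⌋ = $20,225. Book value $114,609.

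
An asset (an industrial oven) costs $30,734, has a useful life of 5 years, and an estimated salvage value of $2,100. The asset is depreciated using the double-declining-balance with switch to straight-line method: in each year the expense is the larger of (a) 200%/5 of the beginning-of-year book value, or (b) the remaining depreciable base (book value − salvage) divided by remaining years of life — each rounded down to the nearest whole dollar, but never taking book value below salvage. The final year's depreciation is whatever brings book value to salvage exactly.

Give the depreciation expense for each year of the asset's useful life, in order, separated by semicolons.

$12,293; $7,376; $4,426; $2,655; $1,884

Depreciable base = $30,734 − $2,100 = $28,634.
Year 1: DB = ⌊$30,734 × 200%/5⌋ = $12,293; SL = ⌊$28,634/5⌋ = $5,726 → take DB $12,293. Book value $18,441.
Year 2: DB = ⌊$18,441 × 200%/5⌋ = $7,376; SL = ⌊$16,341/4⌋ = $4,085 → take DB $7,376. Book value $11,065.
Year 3: DB = ⌊$11,065 × 200%/5⌋ = $4,426; SL = ⌊$8,965/3⌋ = $2,988 → take DB $4,426. Book value $6,639.
Year 4: DB = ⌊$6,639 × 200%/5⌋ = $2,655; SL = ⌊$4,539/2⌋ = $2,269 → take DB $2,655. Book value $3,984.
Year 5 (final): $3,984 − $2,100 = $1,884. Book value $2,100.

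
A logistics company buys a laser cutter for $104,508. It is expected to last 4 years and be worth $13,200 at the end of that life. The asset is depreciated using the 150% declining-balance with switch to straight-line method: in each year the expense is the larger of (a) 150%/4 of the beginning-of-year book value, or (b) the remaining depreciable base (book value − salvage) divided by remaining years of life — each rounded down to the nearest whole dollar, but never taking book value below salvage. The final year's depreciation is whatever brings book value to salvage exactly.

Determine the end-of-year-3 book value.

$25,515

Depreciable base = $104,508 − $13,200 = $91,308.
Year 1: DB = ⌊$104,508 × 150%/4⌋ = $39,190; SL = ⌊$91,308/4⌋ = $22,827 → take DB $39,190. Book value $65,318.
Year 2: DB = ⌊$65,318 × 150%/4⌋ = $24,494; SL = ⌊$52,118/3⌋ = $17,372 → take DB $24,494. Book value $40,824.
Year 3: DB = ⌊$40,824 × 150%/4⌋ = $15,309; SL = ⌊$27,624/2⌋ = $13,812 → take DB $15,309. Book value $25,515.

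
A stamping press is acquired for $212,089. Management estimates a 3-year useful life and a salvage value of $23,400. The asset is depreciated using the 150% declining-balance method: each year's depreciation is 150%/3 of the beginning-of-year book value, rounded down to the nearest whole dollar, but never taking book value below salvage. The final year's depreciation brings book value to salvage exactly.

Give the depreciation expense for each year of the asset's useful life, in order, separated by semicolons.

Depreciable base = $212,089 − $23,400 = $188,689.
Year 1: ⌊$212,089 × 150%/3⌋ = $106,044. Book value $106,045.
Year 2: ⌊$106,045 × 150%/3⌋ = $53,022. Book value $53,023.
Year 3 (final): $53,023 − $23,400 = $29,623. Book value $23,400.

$106,044; $53,022; $29,623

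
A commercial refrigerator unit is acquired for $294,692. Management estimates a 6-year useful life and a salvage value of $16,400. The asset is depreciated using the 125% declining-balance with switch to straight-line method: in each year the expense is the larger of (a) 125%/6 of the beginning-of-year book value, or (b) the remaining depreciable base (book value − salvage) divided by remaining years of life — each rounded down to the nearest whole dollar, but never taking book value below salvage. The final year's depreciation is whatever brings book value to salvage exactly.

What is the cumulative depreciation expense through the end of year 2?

Depreciable base = $294,692 − $16,400 = $278,292.
Year 1: DB = ⌊$294,692 × 125%/6⌋ = $61,394; SL = ⌊$278,292/6⌋ = $46,382 → take DB $61,394. Book value $233,298.
Year 2: DB = ⌊$233,298 × 125%/6⌋ = $48,603; SL = ⌊$216,898/5⌋ = $43,379 → take DB $48,603. Book value $184,695.
Accumulated through year 2 = $294,692 − $184,695 = $109,997.

$109,997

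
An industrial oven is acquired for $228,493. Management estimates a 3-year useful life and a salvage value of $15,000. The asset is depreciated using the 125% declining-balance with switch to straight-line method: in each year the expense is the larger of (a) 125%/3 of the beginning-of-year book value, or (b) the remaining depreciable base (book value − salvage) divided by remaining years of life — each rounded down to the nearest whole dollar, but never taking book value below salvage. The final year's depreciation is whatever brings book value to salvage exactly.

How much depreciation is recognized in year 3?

$59,144

Depreciable base = $228,493 − $15,000 = $213,493.
Year 1: DB = ⌊$228,493 × 125%/3⌋ = $95,205; SL = ⌊$213,493/3⌋ = $71,164 → take DB $95,205. Book value $133,288.
Year 2: DB = ⌊$133,288 × 125%/3⌋ = $55,536; SL = ⌊$118,288/2⌋ = $59,144 → take SL $59,144. Book value $74,144.
Year 3 (final): $74,144 − $15,000 = $59,144. Book value $15,000.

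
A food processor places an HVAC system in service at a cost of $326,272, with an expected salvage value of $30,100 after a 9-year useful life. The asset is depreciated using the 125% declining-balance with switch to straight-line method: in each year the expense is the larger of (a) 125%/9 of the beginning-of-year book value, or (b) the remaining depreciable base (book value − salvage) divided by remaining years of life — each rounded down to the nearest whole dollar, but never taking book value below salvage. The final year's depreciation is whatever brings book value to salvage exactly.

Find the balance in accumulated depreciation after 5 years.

$177,348

Depreciable base = $326,272 − $30,100 = $296,172.
Year 1: DB = ⌊$326,272 × 125%/9⌋ = $45,315; SL = ⌊$296,172/9⌋ = $32,908 → take DB $45,315. Book value $280,957.
Year 2: DB = ⌊$280,957 × 125%/9⌋ = $39,021; SL = ⌊$250,857/8⌋ = $31,357 → take DB $39,021. Book value $241,936.
Year 3: DB = ⌊$241,936 × 125%/9⌋ = $33,602; SL = ⌊$211,836/7⌋ = $30,262 → take DB $33,602. Book value $208,334.
Year 4: DB = ⌊$208,334 × 125%/9⌋ = $28,935; SL = ⌊$178,234/6⌋ = $29,705 → take SL $29,705. Book value $178,629.
Year 5: DB = ⌊$178,629 × 125%/9⌋ = $24,809; SL = ⌊$148,529/5⌋ = $29,705 → take SL $29,705. Book value $148,924.
Accumulated through year 5 = $326,272 − $148,924 = $177,348.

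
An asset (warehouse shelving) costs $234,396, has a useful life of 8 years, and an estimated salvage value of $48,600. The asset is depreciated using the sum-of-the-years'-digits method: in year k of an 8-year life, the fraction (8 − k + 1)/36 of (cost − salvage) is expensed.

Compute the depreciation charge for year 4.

Depreciable base = $234,396 − $48,600 = $185,796.
Sum of the years' digits = 8+7+6+5+4+3+2+1 = 36.
Year 1: $185,796 × 8/36 = $41,288. Book value $193,108.
Year 2: $185,796 × 7/36 = $36,127. Book value $156,981.
Year 3: $185,796 × 6/36 = $30,966. Book value $126,015.
Year 4: $185,796 × 5/36 = $25,805. Book value $100,210.

$25,805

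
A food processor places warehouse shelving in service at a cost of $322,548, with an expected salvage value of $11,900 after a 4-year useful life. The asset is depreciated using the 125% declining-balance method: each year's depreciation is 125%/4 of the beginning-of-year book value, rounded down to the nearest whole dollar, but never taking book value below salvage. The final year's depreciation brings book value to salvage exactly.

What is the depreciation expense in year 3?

$47,642

Depreciable base = $322,548 − $11,900 = $310,648.
Year 1: ⌊$322,548 × 125%/4⌋ = $100,796. Book value $221,752.
Year 2: ⌊$221,752 × 125%/4⌋ = $69,297. Book value $152,455.
Year 3: ⌊$152,455 × 125%/4⌋ = $47,642. Book value $104,813.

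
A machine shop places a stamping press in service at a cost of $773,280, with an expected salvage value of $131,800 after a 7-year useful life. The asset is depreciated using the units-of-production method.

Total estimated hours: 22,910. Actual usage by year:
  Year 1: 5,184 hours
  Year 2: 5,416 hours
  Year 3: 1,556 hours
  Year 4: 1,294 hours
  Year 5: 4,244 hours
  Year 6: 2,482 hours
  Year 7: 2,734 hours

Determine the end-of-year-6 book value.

Depreciable base = $773,280 − $131,800 = $641,480.
Rate = $641,480 / 22,910 hours = $28 per hour.
Year 1: 5,184 × $28 = $145,152. Book value $628,128.
Year 2: 5,416 × $28 = $151,648. Book value $476,480.
Year 3: 1,556 × $28 = $43,568. Book value $432,912.
Year 4: 1,294 × $28 = $36,232. Book value $396,680.
Year 5: 4,244 × $28 = $118,832. Book value $277,848.
Year 6: 2,482 × $28 = $69,496. Book value $208,352.

$208,352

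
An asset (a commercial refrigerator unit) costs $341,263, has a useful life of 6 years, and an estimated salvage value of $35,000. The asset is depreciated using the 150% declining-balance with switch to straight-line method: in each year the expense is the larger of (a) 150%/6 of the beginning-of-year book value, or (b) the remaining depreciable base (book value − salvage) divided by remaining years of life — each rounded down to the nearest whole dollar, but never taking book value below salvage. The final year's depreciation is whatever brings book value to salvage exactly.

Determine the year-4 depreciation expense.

$36,323

Depreciable base = $341,263 − $35,000 = $306,263.
Year 1: DB = ⌊$341,263 × 150%/6⌋ = $85,315; SL = ⌊$306,263/6⌋ = $51,043 → take DB $85,315. Book value $255,948.
Year 2: DB = ⌊$255,948 × 150%/6⌋ = $63,987; SL = ⌊$220,948/5⌋ = $44,189 → take DB $63,987. Book value $191,961.
Year 3: DB = ⌊$191,961 × 150%/6⌋ = $47,990; SL = ⌊$156,961/4⌋ = $39,240 → take DB $47,990. Book value $143,971.
Year 4: DB = ⌊$143,971 × 150%/6⌋ = $35,992; SL = ⌊$108,971/3⌋ = $36,323 → take SL $36,323. Book value $107,648.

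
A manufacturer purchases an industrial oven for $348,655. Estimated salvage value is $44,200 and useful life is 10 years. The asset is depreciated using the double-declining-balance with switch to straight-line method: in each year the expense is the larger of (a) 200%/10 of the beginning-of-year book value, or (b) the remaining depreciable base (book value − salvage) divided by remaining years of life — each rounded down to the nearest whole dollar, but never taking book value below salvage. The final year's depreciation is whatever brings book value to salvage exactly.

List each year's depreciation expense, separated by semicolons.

Depreciable base = $348,655 − $44,200 = $304,455.
Year 1: DB = ⌊$348,655 × 200%/10⌋ = $69,731; SL = ⌊$304,455/10⌋ = $30,445 → take DB $69,731. Book value $278,924.
Year 2: DB = ⌊$278,924 × 200%/10⌋ = $55,784; SL = ⌊$234,724/9⌋ = $26,080 → take DB $55,784. Book value $223,140.
Year 3: DB = ⌊$223,140 × 200%/10⌋ = $44,628; SL = ⌊$178,940/8⌋ = $22,367 → take DB $44,628. Book value $178,512.
Year 4: DB = ⌊$178,512 × 200%/10⌋ = $35,702; SL = ⌊$134,312/7⌋ = $19,187 → take DB $35,702. Book value $142,810.
Year 5: DB = ⌊$142,810 × 200%/10⌋ = $28,562; SL = ⌊$98,610/6⌋ = $16,435 → take DB $28,562. Book value $114,248.
Year 6: DB = ⌊$114,248 × 200%/10⌋ = $22,849; SL = ⌊$70,048/5⌋ = $14,009 → take DB $22,849. Book value $91,399.
Year 7: DB = ⌊$91,399 × 200%/10⌋ = $18,279; SL = ⌊$47,199/4⌋ = $11,799 → take DB $18,279. Book value $73,120.
Year 8: DB = ⌊$73,120 × 200%/10⌋ = $14,624; SL = ⌊$28,920/3⌋ = $9,640 → take DB $14,624. Book value $58,496.
Year 9: DB = ⌊$58,496 × 200%/10⌋ = $11,699; SL = ⌊$14,296/2⌋ = $7,148 → take DB $11,699. Book value $46,797.
Year 10 (final): $46,797 − $44,200 = $2,597. Book value $44,200.

$69,731; $55,784; $44,628; $35,702; $28,562; $22,849; $18,279; $14,624; $11,699; $2,597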